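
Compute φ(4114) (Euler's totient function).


4114 = 2 × 11^2 × 17
Prime factors: 2, 11, 17
φ(4114) = 4114 × (1-1/2) × (1-1/11) × (1-1/17)
= 4114 × 1/2 × 10/11 × 16/17 = 1760

φ(4114) = 1760


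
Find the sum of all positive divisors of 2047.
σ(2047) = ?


Divisors of 2047: 1, 23, 89, 2047
Sum = 1 + 23 + 89 + 2047 = 2160

σ(2047) = 2160


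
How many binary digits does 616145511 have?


616145511 in base 2 = 100100101110011010001001100111
Number of digits = 30

30 digits (base 2)


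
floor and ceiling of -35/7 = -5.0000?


-35/7 = -5.0000
floor = -5
ceil = -5

floor = -5, ceil = -5


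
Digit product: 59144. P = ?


5 × 9 × 1 × 4 × 4 = 720


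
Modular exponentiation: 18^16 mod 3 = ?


18^1 mod 3 = 0
18^2 mod 3 = 0
18^3 mod 3 = 0
18^4 mod 3 = 0
18^5 mod 3 = 0
18^6 mod 3 = 0
18^7 mod 3 = 0
18^8 mod 3 = 0
18^9 mod 3 = 0
18^10 mod 3 = 0
18^11 mod 3 = 0
18^12 mod 3 = 0
18^13 mod 3 = 0
18^14 mod 3 = 0
18^15 mod 3 = 0
18^16 mod 3 = 0


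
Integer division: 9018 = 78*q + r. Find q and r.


9018 = 78 * 115 + 48
Check: 8970 + 48 = 9018

q = 115, r = 48


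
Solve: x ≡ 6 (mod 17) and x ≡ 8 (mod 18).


M = 17*18 = 306
M1 = M/17 = 18, M2 = M/18 = 17
M1^(-1) mod 17 = 1, M2^(-1) mod 18 = 17
x = 6*18*1 + 8*17*17 = 2420
2420 mod 306 = 278
Check: 278 mod 17 = 6 ✓, 278 mod 18 = 8 ✓

x ≡ 278 (mod 306)


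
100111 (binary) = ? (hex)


100111 (base 2) = 39 (decimal)
39 (decimal) = 27 (base 16)


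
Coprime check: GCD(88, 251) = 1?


Euclidean algorithm:
251 = 2 * 88 + 75
88 = 1 * 75 + 13
75 = 5 * 13 + 10
13 = 1 * 10 + 3
10 = 3 * 3 + 1
3 = 3 * 1 + 0
GCD(88, 251) = 1

Yes, coprime (GCD = 1)


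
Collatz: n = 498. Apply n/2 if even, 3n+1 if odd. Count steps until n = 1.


498 → 249 → 748 → 374 → 187 → 562 → 281 → 844 → 422 → 211 → 634 → 317 → 952 → 476 → 238 → 119 → 358 → 179 → 538 → 269 → 808 → 404 → 202 → 101 → 304 → 152 → 76 → 38 → 19 → 58 → 29 → 88 → 44 → 22 → 11 → 34 → 17 → 52 → 26 → 13 → 40 → 20 → 10 → 5 → 16 → 8 → 4 → 2 → 1
Total steps = 48

48 steps


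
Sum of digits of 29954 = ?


2 + 9 + 9 + 5 + 4 = 29


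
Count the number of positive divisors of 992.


992 = 2^5 × 31^1
d(992) = (5+1) × (1+1) = 12

12 divisors


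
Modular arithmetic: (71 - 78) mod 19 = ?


71 - 78 = -7
-7 mod 19 = 12


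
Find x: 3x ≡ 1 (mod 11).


GCD(3, 11) = 1, unique solution
a^(-1) mod 11 = 4
x = 4 * 1 mod 11 = 4

x ≡ 4 (mod 11)


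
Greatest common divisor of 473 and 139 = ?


473 = 3 * 139 + 56
139 = 2 * 56 + 27
56 = 2 * 27 + 2
27 = 13 * 2 + 1
2 = 2 * 1 + 0
GCD = 1


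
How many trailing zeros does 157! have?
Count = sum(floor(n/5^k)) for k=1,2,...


floor(157/5) = 31
floor(157/25) = 6
floor(157/125) = 1
Total = 38

38 trailing zeros


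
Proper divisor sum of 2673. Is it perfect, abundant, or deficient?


Proper divisors: 1, 3, 9, 11, 27, 33, 81, 99, 243, 297, 891
Sum = 1 + 3 + 9 + 11 + 27 + 33 + 81 + 99 + 243 + 297 + 891 = 1695
1695 < 2673 → deficient

s(2673) = 1695 (deficient)


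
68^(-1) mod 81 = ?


Use the extended Euclidean algorithm on (81, 68); each row r = 81*s + 68*t:
r=81, s=1, t=0
r=68, s=0, t=1
q=1: r=13, s=1, t=-1   [81*(1) + 68*(-1) = 13]
q=5: r=3, s=-5, t=6   [81*(-5) + 68*(6) = 3]
q=4: r=1, s=21, t=-25   [81*(21) + 68*(-25) = 1]
q=3: r=0, s=-68, t=81   [81*(-68) + 68*(81) = 0]
GCD = 1 with t = -25, so 68*(-25) ≡ 1 (mod 81)
Inverse = -25 mod 81 = 56
Check: 68 * 56 = 3808 ≡ 1 (mod 81)

68^(-1) ≡ 56 (mod 81)


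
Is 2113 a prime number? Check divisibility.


Check divisors up to sqrt(2113) = 45.9674
No divisors found.
2113 is prime.

Yes, 2113 is prime


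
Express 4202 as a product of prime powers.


4202 / 2 = 2101
2101 / 11 = 191
191 / 191 = 1
4202 = 2 × 11 × 191


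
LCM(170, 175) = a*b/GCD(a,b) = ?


GCD(170, 175) = 5
LCM = 170*175/5 = 29750/5 = 5950

LCM = 5950


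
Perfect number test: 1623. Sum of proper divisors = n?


Proper divisors of 1623: 1, 3, 541
Sum = 1 + 3 + 541 = 545

No, 1623 is not perfect (545 ≠ 1623)


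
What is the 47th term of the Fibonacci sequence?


Sequence: 1, 1, 2, 3, 5, 8, 13, 21, 34, 55, 89, 144, 233, 377, 610, 987, 1597, 2584, 4181, 6765, 10946, 17711, 28657, 46368, 75025, 121393, 196418, 317811, 514229, 832040, 1346269, 2178309, 3524578, 5702887, 9227465, 14930352, 24157817, 39088169, 63245986, 102334155, 165580141, 267914296, 433494437, 701408733, 1134903170, 1836311903, 2971215073
F(47) = 2971215073


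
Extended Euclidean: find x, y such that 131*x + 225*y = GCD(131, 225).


Tabular extended Euclidean (each row: r = 131*s + 225*t):
r=131, s=1, t=0
r=225, s=0, t=1
q=0: r=131, s=1, t=0   [131*(1) + 225*(0) = 131]
q=1: r=94, s=-1, t=1   [131*(-1) + 225*(1) = 94]
q=1: r=37, s=2, t=-1   [131*(2) + 225*(-1) = 37]
q=2: r=20, s=-5, t=3   [131*(-5) + 225*(3) = 20]
q=1: r=17, s=7, t=-4   [131*(7) + 225*(-4) = 17]
q=1: r=3, s=-12, t=7   [131*(-12) + 225*(7) = 3]
q=5: r=2, s=67, t=-39   [131*(67) + 225*(-39) = 2]
q=1: r=1, s=-79, t=46   [131*(-79) + 225*(46) = 1]
q=2: r=0, s=225, t=-131   [131*(225) + 225*(-131) = 0]
GCD = 1; from the row with r=1: x=-79, y=46
Check: 131*(-79) + 225*(46) = -10349 + 10350 = 1

GCD = 1, x = -79, y = 46


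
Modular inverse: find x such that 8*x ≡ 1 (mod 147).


Use the extended Euclidean algorithm on (147, 8); each row r = 147*s + 8*t:
r=147, s=1, t=0
r=8, s=0, t=1
q=18: r=3, s=1, t=-18   [147*(1) + 8*(-18) = 3]
q=2: r=2, s=-2, t=37   [147*(-2) + 8*(37) = 2]
q=1: r=1, s=3, t=-55   [147*(3) + 8*(-55) = 1]
q=2: r=0, s=-8, t=147   [147*(-8) + 8*(147) = 0]
GCD = 1 with t = -55, so 8*(-55) ≡ 1 (mod 147)
Inverse = -55 mod 147 = 92
Check: 8 * 92 = 736 ≡ 1 (mod 147)

8^(-1) ≡ 92 (mod 147)


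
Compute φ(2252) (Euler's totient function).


2252 = 2^2 × 563
Prime factors: 2, 563
φ(2252) = 2252 × (1-1/2) × (1-1/563)
= 2252 × 1/2 × 562/563 = 1124

φ(2252) = 1124


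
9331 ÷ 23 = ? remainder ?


9331 = 23 * 405 + 16
Check: 9315 + 16 = 9331

q = 405, r = 16


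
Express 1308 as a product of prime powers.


1308 / 2 = 654
654 / 2 = 327
327 / 3 = 109
109 / 109 = 1
1308 = 2^2 × 3 × 109


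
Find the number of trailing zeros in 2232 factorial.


floor(2232/5) = 446
floor(2232/25) = 89
floor(2232/125) = 17
floor(2232/625) = 3
Total = 555

555 trailing zeros


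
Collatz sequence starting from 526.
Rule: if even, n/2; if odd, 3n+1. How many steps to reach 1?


526 → 263 → 790 → 395 → 1186 → 593 → 1780 → 890 → 445 → 1336 → 668 → 334 → 167 → 502 → 251 → 754 → 377 → 1132 → 566 → 283 → 850 → 425 → 1276 → 638 → 319 → 958 → 479 → 1438 → 719 → 2158 → 1079 → 3238 → 1619 → 4858 → 2429 → 7288 → 3644 → 1822 → 911 → 2734 → 1367 → 4102 → 2051 → 6154 → 3077 → 9232 → 4616 → 2308 → 1154 → 577 → 1732 → 866 → 433 → 1300 → 650 → 325 → 976 → 488 → 244 → 122 → 61 → 184 → 92 → 46 → 23 → 70 → 35 → 106 → 53 → 160 → 80 → 40 → 20 → 10 → 5 → 16 → 8 → 4 → 2 → 1
Total steps = 79

79 steps


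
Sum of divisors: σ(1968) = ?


Divisors of 1968: 1, 2, 3, 4, 6, 8, 12, 16, 24, 41, 48, 82, 123, 164, 246, 328, 492, 656, 984, 1968
Sum = 1 + 2 + 3 + 4 + 6 + 8 + 12 + 16 + 24 + 41 + 48 + 82 + 123 + 164 + 246 + 328 + 492 + 656 + 984 + 1968 = 5208

σ(1968) = 5208


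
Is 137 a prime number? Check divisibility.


Check divisors up to sqrt(137) = 11.7047
No divisors found.
137 is prime.

Yes, 137 is prime


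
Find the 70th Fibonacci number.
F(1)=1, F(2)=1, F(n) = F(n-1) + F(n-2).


Sequence: 1, 1, 2, 3, 5, 8, 13, 21, 34, 55, 89, 144, 233, 377, 610, 987, 1597, 2584, 4181, 6765, 10946, 17711, 28657, 46368, 75025, 121393, 196418, 317811, 514229, 832040, 1346269, 2178309, 3524578, 5702887, 9227465, 14930352, 24157817, 39088169, 63245986, 102334155, 165580141, 267914296, 433494437, 701408733, 1134903170, 1836311903, 2971215073, 4807526976, 7778742049, 12586269025, 20365011074, 32951280099, 53316291173, 86267571272, 139583862445, 225851433717, 365435296162, 591286729879, 956722026041, 1548008755920, 2504730781961, 4052739537881, 6557470319842, 10610209857723, 17167680177565, 27777890035288, 44945570212853, 72723460248141, 117669030460994, 190392490709135
F(70) = 190392490709135


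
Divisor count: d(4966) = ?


4966 = 2^1 × 13^1 × 191^1
d(4966) = (1+1) × (1+1) × (1+1) = 8

8 divisors


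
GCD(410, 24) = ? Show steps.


410 = 17 * 24 + 2
24 = 12 * 2 + 0
GCD = 2


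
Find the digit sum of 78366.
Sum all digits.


7 + 8 + 3 + 6 + 6 = 30


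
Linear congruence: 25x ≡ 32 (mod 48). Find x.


GCD(25, 48) = 1, unique solution
a^(-1) mod 48 = 25
x = 25 * 32 mod 48 = 32

x ≡ 32 (mod 48)


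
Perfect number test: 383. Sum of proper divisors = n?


Proper divisors of 383: 1
Sum = 1 = 1

No, 383 is not perfect (1 ≠ 383)


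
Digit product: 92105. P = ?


9 × 2 × 1 × 0 × 5 = 0


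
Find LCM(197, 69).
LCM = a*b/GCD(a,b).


GCD(197, 69) = 1
LCM = 197*69/1 = 13593/1 = 13593

LCM = 13593


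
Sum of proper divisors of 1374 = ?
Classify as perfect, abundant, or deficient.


Proper divisors: 1, 2, 3, 6, 229, 458, 687
Sum = 1 + 2 + 3 + 6 + 229 + 458 + 687 = 1386
1386 > 1374 → abundant

s(1374) = 1386 (abundant)


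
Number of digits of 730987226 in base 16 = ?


730987226 in base 16 = 2B91FADA
Number of digits = 8

8 digits (base 16)


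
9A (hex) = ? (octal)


9A (base 16) = 154 (decimal)
154 (decimal) = 232 (base 8)


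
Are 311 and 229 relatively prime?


Euclidean algorithm:
311 = 1 * 229 + 82
229 = 2 * 82 + 65
82 = 1 * 65 + 17
65 = 3 * 17 + 14
17 = 1 * 14 + 3
14 = 4 * 3 + 2
3 = 1 * 2 + 1
2 = 2 * 1 + 0
GCD(311, 229) = 1

Yes, coprime (GCD = 1)


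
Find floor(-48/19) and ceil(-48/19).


-48/19 = -2.5263
floor = -3
ceil = -2

floor = -3, ceil = -2


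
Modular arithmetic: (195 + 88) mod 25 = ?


195 + 88 = 283
283 mod 25 = 8


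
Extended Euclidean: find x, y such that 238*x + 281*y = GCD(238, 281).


Tabular extended Euclidean (each row: r = 238*s + 281*t):
r=238, s=1, t=0
r=281, s=0, t=1
q=0: r=238, s=1, t=0   [238*(1) + 281*(0) = 238]
q=1: r=43, s=-1, t=1   [238*(-1) + 281*(1) = 43]
q=5: r=23, s=6, t=-5   [238*(6) + 281*(-5) = 23]
q=1: r=20, s=-7, t=6   [238*(-7) + 281*(6) = 20]
q=1: r=3, s=13, t=-11   [238*(13) + 281*(-11) = 3]
q=6: r=2, s=-85, t=72   [238*(-85) + 281*(72) = 2]
q=1: r=1, s=98, t=-83   [238*(98) + 281*(-83) = 1]
q=2: r=0, s=-281, t=238   [238*(-281) + 281*(238) = 0]
GCD = 1; from the row with r=1: x=98, y=-83
Check: 238*(98) + 281*(-83) = 23324 - 23323 = 1

GCD = 1, x = 98, y = -83


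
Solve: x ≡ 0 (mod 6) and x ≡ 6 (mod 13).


M = 6*13 = 78
M1 = M/6 = 13, M2 = M/13 = 6
M1^(-1) mod 6 = 1, M2^(-1) mod 13 = 11
x = 0*13*1 + 6*6*11 = 396
396 mod 78 = 6
Check: 6 mod 6 = 0 ✓, 6 mod 13 = 6 ✓

x ≡ 6 (mod 78)


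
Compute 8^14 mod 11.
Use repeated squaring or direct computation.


8^1 mod 11 = 8
8^2 mod 11 = 9
8^3 mod 11 = 6
8^4 mod 11 = 4
8^5 mod 11 = 10
8^6 mod 11 = 3
8^7 mod 11 = 2
8^8 mod 11 = 5
8^9 mod 11 = 7
8^10 mod 11 = 1
8^11 mod 11 = 8
8^12 mod 11 = 9
8^13 mod 11 = 6
8^14 mod 11 = 4


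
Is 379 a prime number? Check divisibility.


Check divisors up to sqrt(379) = 19.4679
No divisors found.
379 is prime.

Yes, 379 is prime


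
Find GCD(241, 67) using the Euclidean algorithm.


241 = 3 * 67 + 40
67 = 1 * 40 + 27
40 = 1 * 27 + 13
27 = 2 * 13 + 1
13 = 13 * 1 + 0
GCD = 1


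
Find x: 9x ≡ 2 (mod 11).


GCD(9, 11) = 1, unique solution
a^(-1) mod 11 = 5
x = 5 * 2 mod 11 = 10

x ≡ 10 (mod 11)


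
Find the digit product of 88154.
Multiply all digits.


8 × 8 × 1 × 5 × 4 = 1280


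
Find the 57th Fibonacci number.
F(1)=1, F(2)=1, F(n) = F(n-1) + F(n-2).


Sequence: 1, 1, 2, 3, 5, 8, 13, 21, 34, 55, 89, 144, 233, 377, 610, 987, 1597, 2584, 4181, 6765, 10946, 17711, 28657, 46368, 75025, 121393, 196418, 317811, 514229, 832040, 1346269, 2178309, 3524578, 5702887, 9227465, 14930352, 24157817, 39088169, 63245986, 102334155, 165580141, 267914296, 433494437, 701408733, 1134903170, 1836311903, 2971215073, 4807526976, 7778742049, 12586269025, 20365011074, 32951280099, 53316291173, 86267571272, 139583862445, 225851433717, 365435296162
F(57) = 365435296162


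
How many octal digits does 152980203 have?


152980203 in base 8 = 1107445353
Number of digits = 10

10 digits (base 8)


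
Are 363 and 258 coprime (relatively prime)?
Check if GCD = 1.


Euclidean algorithm:
363 = 1 * 258 + 105
258 = 2 * 105 + 48
105 = 2 * 48 + 9
48 = 5 * 9 + 3
9 = 3 * 3 + 0
GCD(363, 258) = 3

No, not coprime (GCD = 3)


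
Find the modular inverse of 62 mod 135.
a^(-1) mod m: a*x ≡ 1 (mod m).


Use the extended Euclidean algorithm on (135, 62); each row r = 135*s + 62*t:
r=135, s=1, t=0
r=62, s=0, t=1
q=2: r=11, s=1, t=-2   [135*(1) + 62*(-2) = 11]
q=5: r=7, s=-5, t=11   [135*(-5) + 62*(11) = 7]
q=1: r=4, s=6, t=-13   [135*(6) + 62*(-13) = 4]
q=1: r=3, s=-11, t=24   [135*(-11) + 62*(24) = 3]
q=1: r=1, s=17, t=-37   [135*(17) + 62*(-37) = 1]
q=3: r=0, s=-62, t=135   [135*(-62) + 62*(135) = 0]
GCD = 1 with t = -37, so 62*(-37) ≡ 1 (mod 135)
Inverse = -37 mod 135 = 98
Check: 62 * 98 = 6076 ≡ 1 (mod 135)

62^(-1) ≡ 98 (mod 135)


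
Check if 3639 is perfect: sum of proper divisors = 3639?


Proper divisors of 3639: 1, 3, 1213
Sum = 1 + 3 + 1213 = 1217

No, 3639 is not perfect (1217 ≠ 3639)


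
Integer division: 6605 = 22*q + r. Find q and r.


6605 = 22 * 300 + 5
Check: 6600 + 5 = 6605

q = 300, r = 5


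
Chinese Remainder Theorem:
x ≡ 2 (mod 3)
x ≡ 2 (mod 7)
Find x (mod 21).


M = 3*7 = 21
M1 = M/3 = 7, M2 = M/7 = 3
M1^(-1) mod 3 = 1, M2^(-1) mod 7 = 5
x = 2*7*1 + 2*3*5 = 44
44 mod 21 = 2
Check: 2 mod 3 = 2 ✓, 2 mod 7 = 2 ✓

x ≡ 2 (mod 21)


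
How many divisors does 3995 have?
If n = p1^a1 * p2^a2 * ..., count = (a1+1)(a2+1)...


3995 = 5^1 × 17^1 × 47^1
d(3995) = (1+1) × (1+1) × (1+1) = 8

8 divisors


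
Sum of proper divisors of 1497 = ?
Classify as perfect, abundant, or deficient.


Proper divisors: 1, 3, 499
Sum = 1 + 3 + 499 = 503
503 < 1497 → deficient

s(1497) = 503 (deficient)


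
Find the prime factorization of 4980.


4980 / 2 = 2490
2490 / 2 = 1245
1245 / 3 = 415
415 / 5 = 83
83 / 83 = 1
4980 = 2^2 × 3 × 5 × 83


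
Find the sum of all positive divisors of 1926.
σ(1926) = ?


Divisors of 1926: 1, 2, 3, 6, 9, 18, 107, 214, 321, 642, 963, 1926
Sum = 1 + 2 + 3 + 6 + 9 + 18 + 107 + 214 + 321 + 642 + 963 + 1926 = 4212

σ(1926) = 4212


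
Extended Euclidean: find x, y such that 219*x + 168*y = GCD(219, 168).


Tabular extended Euclidean (each row: r = 219*s + 168*t):
r=219, s=1, t=0
r=168, s=0, t=1
q=1: r=51, s=1, t=-1   [219*(1) + 168*(-1) = 51]
q=3: r=15, s=-3, t=4   [219*(-3) + 168*(4) = 15]
q=3: r=6, s=10, t=-13   [219*(10) + 168*(-13) = 6]
q=2: r=3, s=-23, t=30   [219*(-23) + 168*(30) = 3]
q=2: r=0, s=56, t=-73   [219*(56) + 168*(-73) = 0]
GCD = 3; from the row with r=3: x=-23, y=30
Check: 219*(-23) + 168*(30) = -5037 + 5040 = 3

GCD = 3, x = -23, y = 30


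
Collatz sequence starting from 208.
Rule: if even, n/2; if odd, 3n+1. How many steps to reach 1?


208 → 104 → 52 → 26 → 13 → 40 → 20 → 10 → 5 → 16 → 8 → 4 → 2 → 1
Total steps = 13

13 steps


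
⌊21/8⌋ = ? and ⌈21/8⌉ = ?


21/8 = 2.6250
floor = 2
ceil = 3

floor = 2, ceil = 3


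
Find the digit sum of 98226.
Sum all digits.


9 + 8 + 2 + 2 + 6 = 27


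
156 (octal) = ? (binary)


156 (base 8) = 110 (decimal)
110 (decimal) = 1101110 (base 2)


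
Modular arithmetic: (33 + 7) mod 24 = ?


33 + 7 = 40
40 mod 24 = 16


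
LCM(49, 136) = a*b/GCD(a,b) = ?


GCD(49, 136) = 1
LCM = 49*136/1 = 6664/1 = 6664

LCM = 6664


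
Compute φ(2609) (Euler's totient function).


2609 = 2609
Prime factors: 2609
φ(2609) = 2609 × (1-1/2609)
= 2609 × 2608/2609 = 2608

φ(2609) = 2608


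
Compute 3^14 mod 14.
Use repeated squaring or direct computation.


3^1 mod 14 = 3
3^2 mod 14 = 9
3^3 mod 14 = 13
3^4 mod 14 = 11
3^5 mod 14 = 5
3^6 mod 14 = 1
3^7 mod 14 = 3
3^8 mod 14 = 9
3^9 mod 14 = 13
3^10 mod 14 = 11
3^11 mod 14 = 5
3^12 mod 14 = 1
3^13 mod 14 = 3
3^14 mod 14 = 9


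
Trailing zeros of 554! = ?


floor(554/5) = 110
floor(554/25) = 22
floor(554/125) = 4
Total = 136

136 trailing zeros


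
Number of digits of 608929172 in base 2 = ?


608929172 in base 2 = 100100010010111000010110010100
Number of digits = 30

30 digits (base 2)


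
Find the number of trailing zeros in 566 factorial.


floor(566/5) = 113
floor(566/25) = 22
floor(566/125) = 4
Total = 139

139 trailing zeros


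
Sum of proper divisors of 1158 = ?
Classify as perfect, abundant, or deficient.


Proper divisors: 1, 2, 3, 6, 193, 386, 579
Sum = 1 + 2 + 3 + 6 + 193 + 386 + 579 = 1170
1170 > 1158 → abundant

s(1158) = 1170 (abundant)


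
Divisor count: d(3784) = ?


3784 = 2^3 × 11^1 × 43^1
d(3784) = (3+1) × (1+1) × (1+1) = 16

16 divisors


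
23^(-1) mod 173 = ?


Use the extended Euclidean algorithm on (173, 23); each row r = 173*s + 23*t:
r=173, s=1, t=0
r=23, s=0, t=1
q=7: r=12, s=1, t=-7   [173*(1) + 23*(-7) = 12]
q=1: r=11, s=-1, t=8   [173*(-1) + 23*(8) = 11]
q=1: r=1, s=2, t=-15   [173*(2) + 23*(-15) = 1]
q=11: r=0, s=-23, t=173   [173*(-23) + 23*(173) = 0]
GCD = 1 with t = -15, so 23*(-15) ≡ 1 (mod 173)
Inverse = -15 mod 173 = 158
Check: 23 * 158 = 3634 ≡ 1 (mod 173)

23^(-1) ≡ 158 (mod 173)


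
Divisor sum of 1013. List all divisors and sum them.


Divisors of 1013: 1, 1013
Sum = 1 + 1013 = 1014

σ(1013) = 1014


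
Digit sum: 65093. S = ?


6 + 5 + 0 + 9 + 3 = 23


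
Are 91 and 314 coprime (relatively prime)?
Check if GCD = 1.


Euclidean algorithm:
314 = 3 * 91 + 41
91 = 2 * 41 + 9
41 = 4 * 9 + 5
9 = 1 * 5 + 4
5 = 1 * 4 + 1
4 = 4 * 1 + 0
GCD(91, 314) = 1

Yes, coprime (GCD = 1)


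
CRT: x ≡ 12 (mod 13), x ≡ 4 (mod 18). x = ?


M = 13*18 = 234
M1 = M/13 = 18, M2 = M/18 = 13
M1^(-1) mod 13 = 8, M2^(-1) mod 18 = 7
x = 12*18*8 + 4*13*7 = 2092
2092 mod 234 = 220
Check: 220 mod 13 = 12 ✓, 220 mod 18 = 4 ✓

x ≡ 220 (mod 234)


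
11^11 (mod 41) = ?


11^1 mod 41 = 11
11^2 mod 41 = 39
11^3 mod 41 = 19
11^4 mod 41 = 4
11^5 mod 41 = 3
11^6 mod 41 = 33
11^7 mod 41 = 35
11^8 mod 41 = 16
11^9 mod 41 = 12
11^10 mod 41 = 9
11^11 mod 41 = 17


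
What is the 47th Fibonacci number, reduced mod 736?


F(k) mod 736 for k=1..47:
1, 1, 2, 3, 5, 8, 13, 21, 34, 55, 89, 144, 233, 377, 610, 251, 125, 376, 501, 141, 642, 47, 689, 0, 689, 689, 642, 595, 501, 360, 125, 485, 610, 359, 233, 592, 89, 681, 34, 715, 13, 728, 5, 733, 2, 735, 1
F(47) mod 736 = 1


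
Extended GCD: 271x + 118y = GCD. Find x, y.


Tabular extended Euclidean (each row: r = 271*s + 118*t):
r=271, s=1, t=0
r=118, s=0, t=1
q=2: r=35, s=1, t=-2   [271*(1) + 118*(-2) = 35]
q=3: r=13, s=-3, t=7   [271*(-3) + 118*(7) = 13]
q=2: r=9, s=7, t=-16   [271*(7) + 118*(-16) = 9]
q=1: r=4, s=-10, t=23   [271*(-10) + 118*(23) = 4]
q=2: r=1, s=27, t=-62   [271*(27) + 118*(-62) = 1]
q=4: r=0, s=-118, t=271   [271*(-118) + 118*(271) = 0]
GCD = 1; from the row with r=1: x=27, y=-62
Check: 271*(27) + 118*(-62) = 7317 - 7316 = 1

GCD = 1, x = 27, y = -62


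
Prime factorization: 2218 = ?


2218 / 2 = 1109
1109 / 1109 = 1
2218 = 2 × 1109


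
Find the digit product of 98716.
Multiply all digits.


9 × 8 × 7 × 1 × 6 = 3024


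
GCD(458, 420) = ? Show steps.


458 = 1 * 420 + 38
420 = 11 * 38 + 2
38 = 19 * 2 + 0
GCD = 2


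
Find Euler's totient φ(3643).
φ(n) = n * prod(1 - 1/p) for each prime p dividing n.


3643 = 3643
Prime factors: 3643
φ(3643) = 3643 × (1-1/3643)
= 3643 × 3642/3643 = 3642

φ(3643) = 3642


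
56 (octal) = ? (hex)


56 (base 8) = 46 (decimal)
46 (decimal) = 2E (base 16)


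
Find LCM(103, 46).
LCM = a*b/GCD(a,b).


GCD(103, 46) = 1
LCM = 103*46/1 = 4738/1 = 4738

LCM = 4738


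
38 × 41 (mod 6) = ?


38 × 41 = 1558
1558 mod 6 = 4


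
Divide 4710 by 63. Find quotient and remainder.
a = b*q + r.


4710 = 63 * 74 + 48
Check: 4662 + 48 = 4710

q = 74, r = 48


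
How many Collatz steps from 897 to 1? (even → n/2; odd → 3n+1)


897 → 2692 → 1346 → 673 → 2020 → 1010 → 505 → 1516 → 758 → 379 → 1138 → 569 → 1708 → 854 → 427 → 1282 → 641 → 1924 → 962 → 481 → 1444 → 722 → 361 → 1084 → 542 → 271 → 814 → 407 → 1222 → 611 → 1834 → 917 → 2752 → 1376 → 688 → 344 → 172 → 86 → 43 → 130 → 65 → 196 → 98 → 49 → 148 → 74 → 37 → 112 → 56 → 28 → 14 → 7 → 22 → 11 → 34 → 17 → 52 → 26 → 13 → 40 → 20 → 10 → 5 → 16 → 8 → 4 → 2 → 1
Total steps = 67

67 steps


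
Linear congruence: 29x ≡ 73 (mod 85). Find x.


GCD(29, 85) = 1, unique solution
a^(-1) mod 85 = 44
x = 44 * 73 mod 85 = 67

x ≡ 67 (mod 85)


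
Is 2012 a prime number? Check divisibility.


2012 / 2 = 1006 (exact division)
2012 is NOT prime.

No, 2012 is not prime


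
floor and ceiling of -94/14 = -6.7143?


-94/14 = -6.7143
floor = -7
ceil = -6

floor = -7, ceil = -6


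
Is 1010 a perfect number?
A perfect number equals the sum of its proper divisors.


Proper divisors of 1010: 1, 2, 5, 10, 101, 202, 505
Sum = 1 + 2 + 5 + 10 + 101 + 202 + 505 = 826

No, 1010 is not perfect (826 ≠ 1010)


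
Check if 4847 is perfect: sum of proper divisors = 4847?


Proper divisors of 4847: 1, 37, 131
Sum = 1 + 37 + 131 = 169

No, 4847 is not perfect (169 ≠ 4847)


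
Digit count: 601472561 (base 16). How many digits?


601472561 in base 16 = 23D9BE31
Number of digits = 8

8 digits (base 16)


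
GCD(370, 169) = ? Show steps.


370 = 2 * 169 + 32
169 = 5 * 32 + 9
32 = 3 * 9 + 5
9 = 1 * 5 + 4
5 = 1 * 4 + 1
4 = 4 * 1 + 0
GCD = 1


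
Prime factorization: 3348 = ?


3348 / 2 = 1674
1674 / 2 = 837
837 / 3 = 279
279 / 3 = 93
93 / 3 = 31
31 / 31 = 1
3348 = 2^2 × 3^3 × 31


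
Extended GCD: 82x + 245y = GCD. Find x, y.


Tabular extended Euclidean (each row: r = 82*s + 245*t):
r=82, s=1, t=0
r=245, s=0, t=1
q=0: r=82, s=1, t=0   [82*(1) + 245*(0) = 82]
q=2: r=81, s=-2, t=1   [82*(-2) + 245*(1) = 81]
q=1: r=1, s=3, t=-1   [82*(3) + 245*(-1) = 1]
q=81: r=0, s=-245, t=82   [82*(-245) + 245*(82) = 0]
GCD = 1; from the row with r=1: x=3, y=-1
Check: 82*(3) + 245*(-1) = 246 - 245 = 1

GCD = 1, x = 3, y = -1


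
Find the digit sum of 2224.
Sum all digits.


2 + 2 + 2 + 4 = 10


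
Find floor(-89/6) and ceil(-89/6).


-89/6 = -14.8333
floor = -15
ceil = -14

floor = -15, ceil = -14


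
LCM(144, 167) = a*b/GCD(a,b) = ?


GCD(144, 167) = 1
LCM = 144*167/1 = 24048/1 = 24048

LCM = 24048


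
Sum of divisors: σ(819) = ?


Divisors of 819: 1, 3, 7, 9, 13, 21, 39, 63, 91, 117, 273, 819
Sum = 1 + 3 + 7 + 9 + 13 + 21 + 39 + 63 + 91 + 117 + 273 + 819 = 1456

σ(819) = 1456


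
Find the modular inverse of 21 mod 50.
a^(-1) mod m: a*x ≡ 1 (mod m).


Use the extended Euclidean algorithm on (50, 21); each row r = 50*s + 21*t:
r=50, s=1, t=0
r=21, s=0, t=1
q=2: r=8, s=1, t=-2   [50*(1) + 21*(-2) = 8]
q=2: r=5, s=-2, t=5   [50*(-2) + 21*(5) = 5]
q=1: r=3, s=3, t=-7   [50*(3) + 21*(-7) = 3]
q=1: r=2, s=-5, t=12   [50*(-5) + 21*(12) = 2]
q=1: r=1, s=8, t=-19   [50*(8) + 21*(-19) = 1]
q=2: r=0, s=-21, t=50   [50*(-21) + 21*(50) = 0]
GCD = 1 with t = -19, so 21*(-19) ≡ 1 (mod 50)
Inverse = -19 mod 50 = 31
Check: 21 * 31 = 651 ≡ 1 (mod 50)

21^(-1) ≡ 31 (mod 50)


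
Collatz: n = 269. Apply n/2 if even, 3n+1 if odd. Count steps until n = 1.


269 → 808 → 404 → 202 → 101 → 304 → 152 → 76 → 38 → 19 → 58 → 29 → 88 → 44 → 22 → 11 → 34 → 17 → 52 → 26 → 13 → 40 → 20 → 10 → 5 → 16 → 8 → 4 → 2 → 1
Total steps = 29

29 steps


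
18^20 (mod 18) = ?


18^1 mod 18 = 0
18^2 mod 18 = 0
18^3 mod 18 = 0
18^4 mod 18 = 0
18^5 mod 18 = 0
18^6 mod 18 = 0
18^7 mod 18 = 0
18^8 mod 18 = 0
18^9 mod 18 = 0
18^10 mod 18 = 0
18^11 mod 18 = 0
18^12 mod 18 = 0
18^13 mod 18 = 0
18^14 mod 18 = 0
18^15 mod 18 = 0
18^16 mod 18 = 0
18^17 mod 18 = 0
18^18 mod 18 = 0
18^19 mod 18 = 0
18^20 mod 18 = 0


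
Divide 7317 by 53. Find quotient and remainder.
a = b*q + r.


7317 = 53 * 138 + 3
Check: 7314 + 3 = 7317

q = 138, r = 3


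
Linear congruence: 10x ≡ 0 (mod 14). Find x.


GCD(10, 14) = 2 divides 0
Divide: 5x ≡ 0 (mod 7)
x ≡ 0 (mod 7)


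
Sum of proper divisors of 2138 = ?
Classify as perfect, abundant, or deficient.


Proper divisors: 1, 2, 1069
Sum = 1 + 2 + 1069 = 1072
1072 < 2138 → deficient

s(2138) = 1072 (deficient)


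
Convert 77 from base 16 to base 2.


77 (base 16) = 119 (decimal)
119 (decimal) = 1110111 (base 2)


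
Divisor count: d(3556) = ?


3556 = 2^2 × 7^1 × 127^1
d(3556) = (2+1) × (1+1) × (1+1) = 12

12 divisors


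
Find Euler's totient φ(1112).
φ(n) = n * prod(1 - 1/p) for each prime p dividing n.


1112 = 2^3 × 139
Prime factors: 2, 139
φ(1112) = 1112 × (1-1/2) × (1-1/139)
= 1112 × 1/2 × 138/139 = 552

φ(1112) = 552


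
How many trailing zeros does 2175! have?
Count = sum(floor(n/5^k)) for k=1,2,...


floor(2175/5) = 435
floor(2175/25) = 87
floor(2175/125) = 17
floor(2175/625) = 3
Total = 542

542 trailing zeros


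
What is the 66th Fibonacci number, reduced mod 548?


F(k) mod 548 for k=1..66:
1, 1, 2, 3, 5, 8, 13, 21, 34, 55, 89, 144, 233, 377, 62, 439, 501, 392, 345, 189, 534, 175, 161, 336, 497, 285, 234, 519, 205, 176, 381, 9, 390, 399, 241, 92, 333, 425, 210, 87, 297, 384, 133, 517, 102, 71, 173, 244, 417, 113, 530, 95, 77, 172, 249, 421, 122, 543, 117, 112, 229, 341, 22, 363, 385, 200
F(66) mod 548 = 200


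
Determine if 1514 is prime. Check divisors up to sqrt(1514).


1514 / 2 = 757 (exact division)
1514 is NOT prime.

No, 1514 is not prime


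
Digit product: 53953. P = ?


5 × 3 × 9 × 5 × 3 = 2025


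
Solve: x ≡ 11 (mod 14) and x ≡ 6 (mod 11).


M = 14*11 = 154
M1 = M/14 = 11, M2 = M/11 = 14
M1^(-1) mod 14 = 9, M2^(-1) mod 11 = 4
x = 11*11*9 + 6*14*4 = 1425
1425 mod 154 = 39
Check: 39 mod 14 = 11 ✓, 39 mod 11 = 6 ✓

x ≡ 39 (mod 154)


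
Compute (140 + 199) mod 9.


140 + 199 = 339
339 mod 9 = 6


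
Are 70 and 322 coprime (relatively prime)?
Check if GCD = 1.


Euclidean algorithm:
322 = 4 * 70 + 42
70 = 1 * 42 + 28
42 = 1 * 28 + 14
28 = 2 * 14 + 0
GCD(70, 322) = 14

No, not coprime (GCD = 14)


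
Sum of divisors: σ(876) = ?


Divisors of 876: 1, 2, 3, 4, 6, 12, 73, 146, 219, 292, 438, 876
Sum = 1 + 2 + 3 + 4 + 6 + 12 + 73 + 146 + 219 + 292 + 438 + 876 = 2072

σ(876) = 2072


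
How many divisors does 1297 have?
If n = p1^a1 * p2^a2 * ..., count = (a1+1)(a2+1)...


1297 = 1297^1
d(1297) = (1+1) = 2

2 divisors


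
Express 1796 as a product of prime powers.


1796 / 2 = 898
898 / 2 = 449
449 / 449 = 1
1796 = 2^2 × 449


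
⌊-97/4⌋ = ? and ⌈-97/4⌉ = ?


-97/4 = -24.2500
floor = -25
ceil = -24

floor = -25, ceil = -24


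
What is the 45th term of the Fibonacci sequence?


Sequence: 1, 1, 2, 3, 5, 8, 13, 21, 34, 55, 89, 144, 233, 377, 610, 987, 1597, 2584, 4181, 6765, 10946, 17711, 28657, 46368, 75025, 121393, 196418, 317811, 514229, 832040, 1346269, 2178309, 3524578, 5702887, 9227465, 14930352, 24157817, 39088169, 63245986, 102334155, 165580141, 267914296, 433494437, 701408733, 1134903170
F(45) = 1134903170


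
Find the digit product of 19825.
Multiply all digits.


1 × 9 × 8 × 2 × 5 = 720


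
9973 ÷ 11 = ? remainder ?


9973 = 11 * 906 + 7
Check: 9966 + 7 = 9973

q = 906, r = 7


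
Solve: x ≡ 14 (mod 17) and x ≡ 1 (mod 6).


M = 17*6 = 102
M1 = M/17 = 6, M2 = M/6 = 17
M1^(-1) mod 17 = 3, M2^(-1) mod 6 = 5
x = 14*6*3 + 1*17*5 = 337
337 mod 102 = 31
Check: 31 mod 17 = 14 ✓, 31 mod 6 = 1 ✓

x ≡ 31 (mod 102)


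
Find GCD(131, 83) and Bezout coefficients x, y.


Tabular extended Euclidean (each row: r = 131*s + 83*t):
r=131, s=1, t=0
r=83, s=0, t=1
q=1: r=48, s=1, t=-1   [131*(1) + 83*(-1) = 48]
q=1: r=35, s=-1, t=2   [131*(-1) + 83*(2) = 35]
q=1: r=13, s=2, t=-3   [131*(2) + 83*(-3) = 13]
q=2: r=9, s=-5, t=8   [131*(-5) + 83*(8) = 9]
q=1: r=4, s=7, t=-11   [131*(7) + 83*(-11) = 4]
q=2: r=1, s=-19, t=30   [131*(-19) + 83*(30) = 1]
q=4: r=0, s=83, t=-131   [131*(83) + 83*(-131) = 0]
GCD = 1; from the row with r=1: x=-19, y=30
Check: 131*(-19) + 83*(30) = -2489 + 2490 = 1

GCD = 1, x = -19, y = 30


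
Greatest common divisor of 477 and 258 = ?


477 = 1 * 258 + 219
258 = 1 * 219 + 39
219 = 5 * 39 + 24
39 = 1 * 24 + 15
24 = 1 * 15 + 9
15 = 1 * 9 + 6
9 = 1 * 6 + 3
6 = 2 * 3 + 0
GCD = 3


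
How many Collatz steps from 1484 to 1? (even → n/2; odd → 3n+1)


1484 → 742 → 371 → 1114 → 557 → 1672 → 836 → 418 → 209 → 628 → 314 → 157 → 472 → 236 → 118 → 59 → 178 → 89 → 268 → 134 → 67 → 202 → 101 → 304 → 152 → 76 → 38 → 19 → 58 → 29 → 88 → 44 → 22 → 11 → 34 → 17 → 52 → 26 → 13 → 40 → 20 → 10 → 5 → 16 → 8 → 4 → 2 → 1
Total steps = 47

47 steps


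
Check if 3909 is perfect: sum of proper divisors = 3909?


Proper divisors of 3909: 1, 3, 1303
Sum = 1 + 3 + 1303 = 1307

No, 3909 is not perfect (1307 ≠ 3909)


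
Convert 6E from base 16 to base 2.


6E (base 16) = 110 (decimal)
110 (decimal) = 1101110 (base 2)


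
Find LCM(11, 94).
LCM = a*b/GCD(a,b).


GCD(11, 94) = 1
LCM = 11*94/1 = 1034/1 = 1034

LCM = 1034


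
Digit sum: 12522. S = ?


1 + 2 + 5 + 2 + 2 = 12


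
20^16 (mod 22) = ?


20^1 mod 22 = 20
20^2 mod 22 = 4
20^3 mod 22 = 14
20^4 mod 22 = 16
20^5 mod 22 = 12
20^6 mod 22 = 20
20^7 mod 22 = 4
20^8 mod 22 = 14
20^9 mod 22 = 16
20^10 mod 22 = 12
20^11 mod 22 = 20
20^12 mod 22 = 4
20^13 mod 22 = 14
20^14 mod 22 = 16
20^15 mod 22 = 12
20^16 mod 22 = 20


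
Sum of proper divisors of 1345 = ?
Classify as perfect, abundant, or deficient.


Proper divisors: 1, 5, 269
Sum = 1 + 5 + 269 = 275
275 < 1345 → deficient

s(1345) = 275 (deficient)


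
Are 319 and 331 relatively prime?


Euclidean algorithm:
331 = 1 * 319 + 12
319 = 26 * 12 + 7
12 = 1 * 7 + 5
7 = 1 * 5 + 2
5 = 2 * 2 + 1
2 = 2 * 1 + 0
GCD(319, 331) = 1

Yes, coprime (GCD = 1)


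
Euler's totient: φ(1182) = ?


1182 = 2 × 3 × 197
Prime factors: 2, 3, 197
φ(1182) = 1182 × (1-1/2) × (1-1/3) × (1-1/197)
= 1182 × 1/2 × 2/3 × 196/197 = 392

φ(1182) = 392


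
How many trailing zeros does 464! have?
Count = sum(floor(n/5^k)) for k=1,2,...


floor(464/5) = 92
floor(464/25) = 18
floor(464/125) = 3
Total = 113

113 trailing zeros


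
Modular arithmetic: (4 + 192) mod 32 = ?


4 + 192 = 196
196 mod 32 = 4


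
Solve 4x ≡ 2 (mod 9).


GCD(4, 9) = 1, unique solution
a^(-1) mod 9 = 7
x = 7 * 2 mod 9 = 5

x ≡ 5 (mod 9)


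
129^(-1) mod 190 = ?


Use the extended Euclidean algorithm on (190, 129); each row r = 190*s + 129*t:
r=190, s=1, t=0
r=129, s=0, t=1
q=1: r=61, s=1, t=-1   [190*(1) + 129*(-1) = 61]
q=2: r=7, s=-2, t=3   [190*(-2) + 129*(3) = 7]
q=8: r=5, s=17, t=-25   [190*(17) + 129*(-25) = 5]
q=1: r=2, s=-19, t=28   [190*(-19) + 129*(28) = 2]
q=2: r=1, s=55, t=-81   [190*(55) + 129*(-81) = 1]
q=2: r=0, s=-129, t=190   [190*(-129) + 129*(190) = 0]
GCD = 1 with t = -81, so 129*(-81) ≡ 1 (mod 190)
Inverse = -81 mod 190 = 109
Check: 129 * 109 = 14061 ≡ 1 (mod 190)

129^(-1) ≡ 109 (mod 190)


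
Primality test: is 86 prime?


86 / 2 = 43 (exact division)
86 is NOT prime.

No, 86 is not prime


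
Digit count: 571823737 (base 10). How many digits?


571823737 has 9 digits in base 10
floor(log10(571823737)) + 1 = floor(8.7573) + 1 = 9

9 digits (base 10)


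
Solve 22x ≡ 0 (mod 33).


GCD(22, 33) = 11 divides 0
Divide: 2x ≡ 0 (mod 3)
x ≡ 0 (mod 3)


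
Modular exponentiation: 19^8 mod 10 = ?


19^1 mod 10 = 9
19^2 mod 10 = 1
19^3 mod 10 = 9
19^4 mod 10 = 1
19^5 mod 10 = 9
19^6 mod 10 = 1
19^7 mod 10 = 9
19^8 mod 10 = 1


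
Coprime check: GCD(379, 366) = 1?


Euclidean algorithm:
379 = 1 * 366 + 13
366 = 28 * 13 + 2
13 = 6 * 2 + 1
2 = 2 * 1 + 0
GCD(379, 366) = 1

Yes, coprime (GCD = 1)


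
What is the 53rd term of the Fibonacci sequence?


Sequence: 1, 1, 2, 3, 5, 8, 13, 21, 34, 55, 89, 144, 233, 377, 610, 987, 1597, 2584, 4181, 6765, 10946, 17711, 28657, 46368, 75025, 121393, 196418, 317811, 514229, 832040, 1346269, 2178309, 3524578, 5702887, 9227465, 14930352, 24157817, 39088169, 63245986, 102334155, 165580141, 267914296, 433494437, 701408733, 1134903170, 1836311903, 2971215073, 4807526976, 7778742049, 12586269025, 20365011074, 32951280099, 53316291173
F(53) = 53316291173


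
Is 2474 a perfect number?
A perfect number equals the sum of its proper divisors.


Proper divisors of 2474: 1, 2, 1237
Sum = 1 + 2 + 1237 = 1240

No, 2474 is not perfect (1240 ≠ 2474)


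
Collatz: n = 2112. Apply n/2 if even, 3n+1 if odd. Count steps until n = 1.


2112 → 1056 → 528 → 264 → 132 → 66 → 33 → 100 → 50 → 25 → 76 → 38 → 19 → 58 → 29 → 88 → 44 → 22 → 11 → 34 → 17 → 52 → 26 → 13 → 40 → 20 → 10 → 5 → 16 → 8 → 4 → 2 → 1
Total steps = 32

32 steps


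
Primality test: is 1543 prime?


Check divisors up to sqrt(1543) = 39.2810
No divisors found.
1543 is prime.

Yes, 1543 is prime


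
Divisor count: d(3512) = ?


3512 = 2^3 × 439^1
d(3512) = (3+1) × (1+1) = 8

8 divisors


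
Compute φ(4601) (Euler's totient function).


4601 = 43 × 107
Prime factors: 43, 107
φ(4601) = 4601 × (1-1/43) × (1-1/107)
= 4601 × 42/43 × 106/107 = 4452

φ(4601) = 4452


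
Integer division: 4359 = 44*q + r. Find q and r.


4359 = 44 * 99 + 3
Check: 4356 + 3 = 4359

q = 99, r = 3


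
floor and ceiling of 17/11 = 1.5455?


17/11 = 1.5455
floor = 1
ceil = 2

floor = 1, ceil = 2


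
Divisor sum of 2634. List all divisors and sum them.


Divisors of 2634: 1, 2, 3, 6, 439, 878, 1317, 2634
Sum = 1 + 2 + 3 + 6 + 439 + 878 + 1317 + 2634 = 5280

σ(2634) = 5280


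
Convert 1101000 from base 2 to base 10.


1101000 (base 2) = 104 (decimal)
104 (decimal) = 104 (base 10)


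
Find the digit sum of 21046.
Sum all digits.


2 + 1 + 0 + 4 + 6 = 13


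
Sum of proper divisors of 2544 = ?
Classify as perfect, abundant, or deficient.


Proper divisors: 1, 2, 3, 4, 6, 8, 12, 16, 24, 48, 53, 106, 159, 212, 318, 424, 636, 848, 1272
Sum = 1 + 2 + 3 + 4 + 6 + 8 + 12 + 16 + 24 + 48 + 53 + 106 + 159 + 212 + 318 + 424 + 636 + 848 + 1272 = 4152
4152 > 2544 → abundant

s(2544) = 4152 (abundant)


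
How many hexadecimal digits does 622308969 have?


622308969 in base 16 = 2517AE69
Number of digits = 8

8 digits (base 16)


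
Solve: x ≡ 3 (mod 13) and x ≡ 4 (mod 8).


M = 13*8 = 104
M1 = M/13 = 8, M2 = M/8 = 13
M1^(-1) mod 13 = 5, M2^(-1) mod 8 = 5
x = 3*8*5 + 4*13*5 = 380
380 mod 104 = 68
Check: 68 mod 13 = 3 ✓, 68 mod 8 = 4 ✓

x ≡ 68 (mod 104)


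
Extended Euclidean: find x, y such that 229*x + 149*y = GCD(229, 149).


Tabular extended Euclidean (each row: r = 229*s + 149*t):
r=229, s=1, t=0
r=149, s=0, t=1
q=1: r=80, s=1, t=-1   [229*(1) + 149*(-1) = 80]
q=1: r=69, s=-1, t=2   [229*(-1) + 149*(2) = 69]
q=1: r=11, s=2, t=-3   [229*(2) + 149*(-3) = 11]
q=6: r=3, s=-13, t=20   [229*(-13) + 149*(20) = 3]
q=3: r=2, s=41, t=-63   [229*(41) + 149*(-63) = 2]
q=1: r=1, s=-54, t=83   [229*(-54) + 149*(83) = 1]
q=2: r=0, s=149, t=-229   [229*(149) + 149*(-229) = 0]
GCD = 1; from the row with r=1: x=-54, y=83
Check: 229*(-54) + 149*(83) = -12366 + 12367 = 1

GCD = 1, x = -54, y = 83


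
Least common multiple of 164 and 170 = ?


GCD(164, 170) = 2
LCM = 164*170/2 = 27880/2 = 13940

LCM = 13940


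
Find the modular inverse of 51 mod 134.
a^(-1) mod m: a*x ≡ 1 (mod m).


Use the extended Euclidean algorithm on (134, 51); each row r = 134*s + 51*t:
r=134, s=1, t=0
r=51, s=0, t=1
q=2: r=32, s=1, t=-2   [134*(1) + 51*(-2) = 32]
q=1: r=19, s=-1, t=3   [134*(-1) + 51*(3) = 19]
q=1: r=13, s=2, t=-5   [134*(2) + 51*(-5) = 13]
q=1: r=6, s=-3, t=8   [134*(-3) + 51*(8) = 6]
q=2: r=1, s=8, t=-21   [134*(8) + 51*(-21) = 1]
q=6: r=0, s=-51, t=134   [134*(-51) + 51*(134) = 0]
GCD = 1 with t = -21, so 51*(-21) ≡ 1 (mod 134)
Inverse = -21 mod 134 = 113
Check: 51 * 113 = 5763 ≡ 1 (mod 134)

51^(-1) ≡ 113 (mod 134)


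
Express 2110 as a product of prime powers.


2110 / 2 = 1055
1055 / 5 = 211
211 / 211 = 1
2110 = 2 × 5 × 211


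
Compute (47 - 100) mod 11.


47 - 100 = -53
-53 mod 11 = 2


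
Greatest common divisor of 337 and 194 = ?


337 = 1 * 194 + 143
194 = 1 * 143 + 51
143 = 2 * 51 + 41
51 = 1 * 41 + 10
41 = 4 * 10 + 1
10 = 10 * 1 + 0
GCD = 1


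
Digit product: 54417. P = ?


5 × 4 × 4 × 1 × 7 = 560


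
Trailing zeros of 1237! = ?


floor(1237/5) = 247
floor(1237/25) = 49
floor(1237/125) = 9
floor(1237/625) = 1
Total = 306

306 trailing zeros


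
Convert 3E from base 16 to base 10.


3E (base 16) = 62 (decimal)
62 (decimal) = 62 (base 10)


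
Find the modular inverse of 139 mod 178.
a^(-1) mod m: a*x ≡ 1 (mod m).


Use the extended Euclidean algorithm on (178, 139); each row r = 178*s + 139*t:
r=178, s=1, t=0
r=139, s=0, t=1
q=1: r=39, s=1, t=-1   [178*(1) + 139*(-1) = 39]
q=3: r=22, s=-3, t=4   [178*(-3) + 139*(4) = 22]
q=1: r=17, s=4, t=-5   [178*(4) + 139*(-5) = 17]
q=1: r=5, s=-7, t=9   [178*(-7) + 139*(9) = 5]
q=3: r=2, s=25, t=-32   [178*(25) + 139*(-32) = 2]
q=2: r=1, s=-57, t=73   [178*(-57) + 139*(73) = 1]
q=2: r=0, s=139, t=-178   [178*(139) + 139*(-178) = 0]
GCD = 1 with t = 73, so 139*(73) ≡ 1 (mod 178)
Inverse = 73 mod 178 = 73
Check: 139 * 73 = 10147 ≡ 1 (mod 178)

139^(-1) ≡ 73 (mod 178)


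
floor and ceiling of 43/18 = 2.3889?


43/18 = 2.3889
floor = 2
ceil = 3

floor = 2, ceil = 3


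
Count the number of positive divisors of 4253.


4253 = 4253^1
d(4253) = (1+1) = 2

2 divisors


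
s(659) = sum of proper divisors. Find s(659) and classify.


Proper divisors: 1
Sum = 1 = 1
1 < 659 → deficient

s(659) = 1 (deficient)


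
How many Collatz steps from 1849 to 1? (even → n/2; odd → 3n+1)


1849 → 5548 → 2774 → 1387 → 4162 → 2081 → 6244 → 3122 → 1561 → 4684 → 2342 → 1171 → 3514 → 1757 → 5272 → 2636 → 1318 → 659 → 1978 → 989 → 2968 → 1484 → 742 → 371 → 1114 → 557 → 1672 → 836 → 418 → 209 → 628 → 314 → 157 → 472 → 236 → 118 → 59 → 178 → 89 → 268 → 134 → 67 → 202 → 101 → 304 → 152 → 76 → 38 → 19 → 58 → 29 → 88 → 44 → 22 → 11 → 34 → 17 → 52 → 26 → 13 → 40 → 20 → 10 → 5 → 16 → 8 → 4 → 2 → 1
Total steps = 68

68 steps


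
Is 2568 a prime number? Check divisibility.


2568 / 2 = 1284 (exact division)
2568 is NOT prime.

No, 2568 is not prime


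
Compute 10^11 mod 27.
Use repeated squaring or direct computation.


10^1 mod 27 = 10
10^2 mod 27 = 19
10^3 mod 27 = 1
10^4 mod 27 = 10
10^5 mod 27 = 19
10^6 mod 27 = 1
10^7 mod 27 = 10
10^8 mod 27 = 19
10^9 mod 27 = 1
10^10 mod 27 = 10
10^11 mod 27 = 19


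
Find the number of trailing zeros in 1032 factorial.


floor(1032/5) = 206
floor(1032/25) = 41
floor(1032/125) = 8
floor(1032/625) = 1
Total = 256

256 trailing zeros
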